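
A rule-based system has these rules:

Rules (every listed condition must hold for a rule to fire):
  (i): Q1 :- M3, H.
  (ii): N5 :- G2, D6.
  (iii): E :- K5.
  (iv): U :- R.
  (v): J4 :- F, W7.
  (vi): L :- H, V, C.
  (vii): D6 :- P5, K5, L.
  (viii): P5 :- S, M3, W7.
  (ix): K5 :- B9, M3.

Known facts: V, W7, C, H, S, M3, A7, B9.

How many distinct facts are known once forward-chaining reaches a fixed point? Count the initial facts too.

Round 1: (i) [Q1 :- M3, H.]; (vi) [L :- H, V, C.]; (viii) [P5 :- S, M3, W7.]; (ix) [K5 :- B9, M3.]. New: Q1, L, P5, K5.
Round 2: (iii) [E :- K5.]; (vii) [D6 :- P5, K5, L.]. New: E, D6.
Closure: {A7, B9, C, D6, E, H, K5, L, M3, P5, Q1, S, V, W7} — 14 facts.

14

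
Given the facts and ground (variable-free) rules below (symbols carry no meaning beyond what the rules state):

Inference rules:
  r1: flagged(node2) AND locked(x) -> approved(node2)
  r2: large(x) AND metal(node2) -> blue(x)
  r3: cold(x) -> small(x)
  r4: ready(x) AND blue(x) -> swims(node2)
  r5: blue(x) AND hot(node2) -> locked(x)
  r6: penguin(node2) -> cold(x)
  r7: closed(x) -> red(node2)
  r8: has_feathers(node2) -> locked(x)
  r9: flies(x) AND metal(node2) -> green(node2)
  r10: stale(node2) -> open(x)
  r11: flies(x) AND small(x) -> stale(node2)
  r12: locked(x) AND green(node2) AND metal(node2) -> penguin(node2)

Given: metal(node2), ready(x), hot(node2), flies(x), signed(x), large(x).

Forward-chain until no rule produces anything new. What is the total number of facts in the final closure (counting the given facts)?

15

Round 1 fires r2, r9, giving blue(x), green(node2).
Round 2 fires r4, r5, giving swims(node2), locked(x).
Round 3 fires r12, giving penguin(node2).
Round 4 fires r6, giving cold(x).
Round 5 fires r3, giving small(x).
Round 6 fires r11, giving stale(node2).
Round 7 fires r10, giving open(x).
Closure: {blue(x), cold(x), flies(x), green(node2), hot(node2), large(x), locked(x), metal(node2), open(x), penguin(node2), ready(x), signed(x), small(x), stale(node2), swims(node2)} — 15 facts.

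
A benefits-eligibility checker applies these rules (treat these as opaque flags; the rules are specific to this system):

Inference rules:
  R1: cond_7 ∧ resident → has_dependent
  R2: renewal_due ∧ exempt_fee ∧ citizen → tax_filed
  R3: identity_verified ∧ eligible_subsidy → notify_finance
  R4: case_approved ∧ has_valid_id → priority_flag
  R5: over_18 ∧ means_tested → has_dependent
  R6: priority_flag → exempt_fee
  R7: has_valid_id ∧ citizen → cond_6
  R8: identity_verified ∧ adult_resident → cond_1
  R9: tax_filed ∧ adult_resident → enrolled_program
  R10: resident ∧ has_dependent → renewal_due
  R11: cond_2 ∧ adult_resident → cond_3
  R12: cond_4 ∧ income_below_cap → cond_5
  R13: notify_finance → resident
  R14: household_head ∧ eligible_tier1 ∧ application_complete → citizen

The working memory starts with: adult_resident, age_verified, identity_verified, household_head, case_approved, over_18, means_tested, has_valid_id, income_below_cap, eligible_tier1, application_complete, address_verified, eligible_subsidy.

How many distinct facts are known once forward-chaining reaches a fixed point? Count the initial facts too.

Round 1 — R3, R4, R5, R8, R14, derive notify_finance, priority_flag, has_dependent, cond_1, citizen.
Round 2 — R6, R7, R13, derive exempt_fee, cond_6, resident.
Round 3 — R10, derive renewal_due.
Round 4 — R2, derive tax_filed.
Round 5 — R9, derive enrolled_program.
Closure: {address_verified, adult_resident, age_verified, application_complete, case_approved, citizen, cond_1, cond_6, eligible_subsidy, eligible_tier1, enrolled_program, exempt_fee, has_dependent, has_valid_id, household_head, identity_verified, income_below_cap, means_tested, notify_finance, over_18, priority_flag, renewal_due, resident, tax_filed} — 24 facts.

24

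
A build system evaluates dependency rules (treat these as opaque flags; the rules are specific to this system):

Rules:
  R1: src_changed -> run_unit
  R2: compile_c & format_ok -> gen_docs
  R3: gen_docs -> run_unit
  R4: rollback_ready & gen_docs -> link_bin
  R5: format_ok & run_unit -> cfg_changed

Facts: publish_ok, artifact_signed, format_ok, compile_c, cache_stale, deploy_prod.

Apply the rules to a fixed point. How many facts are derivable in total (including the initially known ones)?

Round 1 fires R2, giving gen_docs.
Round 2 fires R3, giving run_unit.
Round 3 fires R5, giving cfg_changed.
Closure: {artifact_signed, cache_stale, cfg_changed, compile_c, deploy_prod, format_ok, gen_docs, publish_ok, run_unit} — 9 facts.

9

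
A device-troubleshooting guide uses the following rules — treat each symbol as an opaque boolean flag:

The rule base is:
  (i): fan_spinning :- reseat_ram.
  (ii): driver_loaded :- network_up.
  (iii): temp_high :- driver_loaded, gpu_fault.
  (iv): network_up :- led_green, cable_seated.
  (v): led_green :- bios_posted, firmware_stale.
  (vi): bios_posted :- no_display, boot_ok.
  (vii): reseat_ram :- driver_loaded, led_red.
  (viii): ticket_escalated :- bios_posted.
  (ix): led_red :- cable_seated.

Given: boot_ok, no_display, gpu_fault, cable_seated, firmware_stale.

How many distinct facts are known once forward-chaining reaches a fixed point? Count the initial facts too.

[1] (vi) [bios_posted :- no_display, boot_ok.]; (ix) [led_red :- cable_seated.]. ⇒ new: bios_posted, led_red.
[2] (v) [led_green :- bios_posted, firmware_stale.]; (viii) [ticket_escalated :- bios_posted.]. ⇒ new: led_green, ticket_escalated.
[3] (iv) [network_up :- led_green, cable_seated.]. ⇒ new: network_up.
[4] (ii) [driver_loaded :- network_up.]. ⇒ new: driver_loaded.
[5] (iii) [temp_high :- driver_loaded, gpu_fault.]; (vii) [reseat_ram :- driver_loaded, led_red.]. ⇒ new: temp_high, reseat_ram.
[6] (i) [fan_spinning :- reseat_ram.]. ⇒ new: fan_spinning.
Closure: {bios_posted, boot_ok, cable_seated, driver_loaded, fan_spinning, firmware_stale, gpu_fault, led_green, led_red, network_up, no_display, reseat_ram, temp_high, ticket_escalated} — 14 facts.

14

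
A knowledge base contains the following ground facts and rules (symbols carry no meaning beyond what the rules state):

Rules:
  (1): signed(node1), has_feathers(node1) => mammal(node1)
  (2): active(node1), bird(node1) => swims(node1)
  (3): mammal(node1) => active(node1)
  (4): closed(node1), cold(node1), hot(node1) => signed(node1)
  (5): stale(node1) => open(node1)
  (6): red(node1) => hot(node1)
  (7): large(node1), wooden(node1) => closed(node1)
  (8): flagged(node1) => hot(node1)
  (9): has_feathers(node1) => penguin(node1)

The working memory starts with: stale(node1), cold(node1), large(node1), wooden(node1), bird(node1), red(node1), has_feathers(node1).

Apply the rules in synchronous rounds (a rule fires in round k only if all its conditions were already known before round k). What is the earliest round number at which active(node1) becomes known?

4

Round 1: (5) [stale(node1) => open(node1)]; (6) [red(node1) => hot(node1)]; (7) [large(node1), wooden(node1) => closed(node1)]; (9) [has_feathers(node1) => penguin(node1)]. Adds open(node1), hot(node1), closed(node1), penguin(node1).
Round 2: (4) [closed(node1), cold(node1), hot(node1) => signed(node1)]. Adds signed(node1).
Round 3: (1) [signed(node1), has_feathers(node1) => mammal(node1)]. Adds mammal(node1).
Round 4: (3) [mammal(node1) => active(node1)]. Adds active(node1).
active(node1) first appears in round 4.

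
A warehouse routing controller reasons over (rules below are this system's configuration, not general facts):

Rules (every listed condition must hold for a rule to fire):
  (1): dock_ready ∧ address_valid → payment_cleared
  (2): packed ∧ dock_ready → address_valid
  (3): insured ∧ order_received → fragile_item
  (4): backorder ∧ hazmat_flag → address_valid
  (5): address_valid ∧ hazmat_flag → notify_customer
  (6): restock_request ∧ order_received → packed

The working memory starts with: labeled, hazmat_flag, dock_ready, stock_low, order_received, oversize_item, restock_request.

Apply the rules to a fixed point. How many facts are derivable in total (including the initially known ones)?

11

[1] (6) [restock_request ∧ order_received → packed]. ⇒ new: packed.
[2] (2) [packed ∧ dock_ready → address_valid]. ⇒ new: address_valid.
[3] (1) [dock_ready ∧ address_valid → payment_cleared]; (5) [address_valid ∧ hazmat_flag → notify_customer]. ⇒ new: payment_cleared, notify_customer.
Closure: {address_valid, dock_ready, hazmat_flag, labeled, notify_customer, order_received, oversize_item, packed, payment_cleared, restock_request, stock_low} — 11 facts.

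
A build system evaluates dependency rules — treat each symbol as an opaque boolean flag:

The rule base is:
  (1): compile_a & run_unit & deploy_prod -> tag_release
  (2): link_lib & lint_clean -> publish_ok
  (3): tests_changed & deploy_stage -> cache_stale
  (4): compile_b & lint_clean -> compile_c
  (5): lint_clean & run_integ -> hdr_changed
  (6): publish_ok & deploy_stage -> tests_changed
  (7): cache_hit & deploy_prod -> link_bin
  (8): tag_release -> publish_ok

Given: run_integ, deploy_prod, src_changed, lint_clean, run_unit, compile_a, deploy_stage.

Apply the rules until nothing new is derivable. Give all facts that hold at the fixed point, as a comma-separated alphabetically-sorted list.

[1] (1) [compile_a & run_unit & deploy_prod -> tag_release]; (5) [lint_clean & run_integ -> hdr_changed]. ⇒ new: tag_release, hdr_changed.
[2] (8) [tag_release -> publish_ok]. ⇒ new: publish_ok.
[3] (6) [publish_ok & deploy_stage -> tests_changed]. ⇒ new: tests_changed.
[4] (3) [tests_changed & deploy_stage -> cache_stale]. ⇒ new: cache_stale.

cache_stale, compile_a, deploy_prod, deploy_stage, hdr_changed, lint_clean, publish_ok, run_integ, run_unit, src_changed, tag_release, tests_changed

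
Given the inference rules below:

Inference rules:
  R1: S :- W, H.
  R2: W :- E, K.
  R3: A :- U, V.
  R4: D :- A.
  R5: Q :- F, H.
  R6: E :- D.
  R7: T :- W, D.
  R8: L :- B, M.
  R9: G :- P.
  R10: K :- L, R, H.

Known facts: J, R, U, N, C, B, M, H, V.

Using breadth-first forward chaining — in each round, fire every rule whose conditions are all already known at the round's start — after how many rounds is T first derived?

Round 1 — R3, R8, derive A, L.
Round 2 — R4, R10, derive D, K.
Round 3 — R6, derive E.
Round 4 — R2, derive W.
Round 5 — R1, R7, derive S, T.
T first appears in round 5.

5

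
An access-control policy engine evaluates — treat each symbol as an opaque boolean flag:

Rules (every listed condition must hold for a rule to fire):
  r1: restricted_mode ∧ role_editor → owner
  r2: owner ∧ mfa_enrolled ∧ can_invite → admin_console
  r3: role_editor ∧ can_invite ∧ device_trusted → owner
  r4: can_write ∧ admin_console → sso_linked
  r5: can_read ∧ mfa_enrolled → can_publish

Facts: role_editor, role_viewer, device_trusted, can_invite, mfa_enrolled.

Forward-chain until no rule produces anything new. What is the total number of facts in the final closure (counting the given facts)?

7

Round 1: r3 [role_editor ∧ can_invite ∧ device_trusted → owner]. Adds owner.
Round 2: r2 [owner ∧ mfa_enrolled ∧ can_invite → admin_console]. Adds admin_console.
Closure: {admin_console, can_invite, device_trusted, mfa_enrolled, owner, role_editor, role_viewer} — 7 facts.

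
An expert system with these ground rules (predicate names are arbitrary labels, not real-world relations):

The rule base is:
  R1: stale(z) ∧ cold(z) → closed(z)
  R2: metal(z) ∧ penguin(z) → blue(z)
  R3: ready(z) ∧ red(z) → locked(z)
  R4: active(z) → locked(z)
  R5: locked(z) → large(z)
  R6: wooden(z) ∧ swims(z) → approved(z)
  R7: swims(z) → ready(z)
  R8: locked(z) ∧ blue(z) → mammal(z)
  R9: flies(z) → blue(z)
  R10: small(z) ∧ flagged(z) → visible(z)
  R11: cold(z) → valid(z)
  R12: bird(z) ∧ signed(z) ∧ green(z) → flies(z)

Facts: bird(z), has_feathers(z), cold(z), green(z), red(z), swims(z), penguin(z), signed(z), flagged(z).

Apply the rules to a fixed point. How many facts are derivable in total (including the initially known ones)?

Round 1 — R7, R11, R12, derive ready(z), valid(z), flies(z).
Round 2 — R3, R9, derive locked(z), blue(z).
Round 3 — R5, R8, derive large(z), mammal(z).
Closure: {bird(z), blue(z), cold(z), flagged(z), flies(z), green(z), has_feathers(z), large(z), locked(z), mammal(z), penguin(z), ready(z), red(z), signed(z), swims(z), valid(z)} — 16 facts.

16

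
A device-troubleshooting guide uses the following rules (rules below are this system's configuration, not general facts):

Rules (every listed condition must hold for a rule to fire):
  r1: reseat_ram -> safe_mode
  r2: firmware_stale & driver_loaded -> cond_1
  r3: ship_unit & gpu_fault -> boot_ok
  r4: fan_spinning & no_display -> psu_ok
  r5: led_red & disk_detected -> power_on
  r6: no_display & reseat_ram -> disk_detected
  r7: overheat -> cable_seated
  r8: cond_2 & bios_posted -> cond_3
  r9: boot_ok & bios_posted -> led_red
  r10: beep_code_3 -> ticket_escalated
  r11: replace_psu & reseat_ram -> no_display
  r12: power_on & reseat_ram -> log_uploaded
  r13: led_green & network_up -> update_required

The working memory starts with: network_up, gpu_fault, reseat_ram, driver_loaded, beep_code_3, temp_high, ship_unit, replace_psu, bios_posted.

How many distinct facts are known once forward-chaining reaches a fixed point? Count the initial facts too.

Round 1 fires r1, r3, r10, r11, giving safe_mode, boot_ok, ticket_escalated, no_display.
Round 2 fires r6, r9, giving disk_detected, led_red.
Round 3 fires r5, giving power_on.
Round 4 fires r12, giving log_uploaded.
Closure: {beep_code_3, bios_posted, boot_ok, disk_detected, driver_loaded, gpu_fault, led_red, log_uploaded, network_up, no_display, power_on, replace_psu, reseat_ram, safe_mode, ship_unit, temp_high, ticket_escalated} — 17 facts.

17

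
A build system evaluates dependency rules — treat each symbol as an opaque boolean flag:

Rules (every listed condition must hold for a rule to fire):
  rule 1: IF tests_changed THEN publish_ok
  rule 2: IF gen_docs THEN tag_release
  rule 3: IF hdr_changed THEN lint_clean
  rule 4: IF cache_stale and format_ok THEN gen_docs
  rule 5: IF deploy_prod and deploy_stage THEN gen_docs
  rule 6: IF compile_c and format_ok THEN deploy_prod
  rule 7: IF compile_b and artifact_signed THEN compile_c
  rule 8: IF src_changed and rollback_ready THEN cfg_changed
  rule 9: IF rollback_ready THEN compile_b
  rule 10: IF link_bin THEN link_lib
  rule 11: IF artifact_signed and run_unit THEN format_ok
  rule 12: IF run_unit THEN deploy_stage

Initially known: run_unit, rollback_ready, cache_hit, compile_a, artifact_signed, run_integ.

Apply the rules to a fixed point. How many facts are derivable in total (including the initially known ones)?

Round 1 — rule 9, rule 11, rule 12, derive compile_b, format_ok, deploy_stage.
Round 2 — rule 7, derive compile_c.
Round 3 — rule 6, derive deploy_prod.
Round 4 — rule 5, derive gen_docs.
Round 5 — rule 2, derive tag_release.
Closure: {artifact_signed, cache_hit, compile_a, compile_b, compile_c, deploy_prod, deploy_stage, format_ok, gen_docs, rollback_ready, run_integ, run_unit, tag_release} — 13 facts.

13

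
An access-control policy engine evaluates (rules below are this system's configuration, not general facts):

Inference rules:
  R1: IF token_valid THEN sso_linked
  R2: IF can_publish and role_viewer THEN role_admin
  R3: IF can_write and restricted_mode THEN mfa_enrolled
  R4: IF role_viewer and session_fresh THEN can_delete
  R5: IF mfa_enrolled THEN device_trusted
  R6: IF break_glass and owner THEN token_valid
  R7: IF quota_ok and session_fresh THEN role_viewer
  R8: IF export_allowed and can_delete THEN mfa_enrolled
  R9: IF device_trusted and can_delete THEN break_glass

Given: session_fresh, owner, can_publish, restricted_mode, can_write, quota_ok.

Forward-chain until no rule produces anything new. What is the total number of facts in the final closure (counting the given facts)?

14

Round 1 fires R3, R7, giving mfa_enrolled, role_viewer.
Round 2 fires R2, R4, R5, giving role_admin, can_delete, device_trusted.
Round 3 fires R9, giving break_glass.
Round 4 fires R6, giving token_valid.
Round 5 fires R1, giving sso_linked.
Closure: {break_glass, can_delete, can_publish, can_write, device_trusted, mfa_enrolled, owner, quota_ok, restricted_mode, role_admin, role_viewer, session_fresh, sso_linked, token_valid} — 14 facts.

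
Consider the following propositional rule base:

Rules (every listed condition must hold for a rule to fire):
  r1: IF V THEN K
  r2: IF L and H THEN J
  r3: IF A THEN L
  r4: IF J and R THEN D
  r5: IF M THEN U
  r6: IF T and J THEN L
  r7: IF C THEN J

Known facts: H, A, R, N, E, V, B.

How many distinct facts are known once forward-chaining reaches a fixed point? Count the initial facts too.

Round 1: r1 [IF V THEN K]; r3 [IF A THEN L]. New: K, L.
Round 2: r2 [IF L and H THEN J]. New: J.
Round 3: r4 [IF J and R THEN D]. New: D.
Closure: {A, B, D, E, H, J, K, L, N, R, V} — 11 facts.

11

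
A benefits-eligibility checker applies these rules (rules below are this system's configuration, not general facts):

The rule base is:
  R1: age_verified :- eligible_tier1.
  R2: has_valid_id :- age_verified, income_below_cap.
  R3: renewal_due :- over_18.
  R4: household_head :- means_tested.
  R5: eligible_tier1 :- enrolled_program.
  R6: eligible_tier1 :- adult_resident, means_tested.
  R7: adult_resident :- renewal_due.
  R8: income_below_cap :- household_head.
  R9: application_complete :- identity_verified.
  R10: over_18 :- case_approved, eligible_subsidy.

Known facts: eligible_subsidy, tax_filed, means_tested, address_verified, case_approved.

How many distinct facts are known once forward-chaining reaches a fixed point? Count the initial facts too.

[1] R4 [household_head :- means_tested.]; R10 [over_18 :- case_approved, eligible_subsidy.]. ⇒ new: household_head, over_18.
[2] R3 [renewal_due :- over_18.]; R8 [income_below_cap :- household_head.]. ⇒ new: renewal_due, income_below_cap.
[3] R7 [adult_resident :- renewal_due.]. ⇒ new: adult_resident.
[4] R6 [eligible_tier1 :- adult_resident, means_tested.]. ⇒ new: eligible_tier1.
[5] R1 [age_verified :- eligible_tier1.]. ⇒ new: age_verified.
[6] R2 [has_valid_id :- age_verified, income_below_cap.]. ⇒ new: has_valid_id.
Closure: {address_verified, adult_resident, age_verified, case_approved, eligible_subsidy, eligible_tier1, has_valid_id, household_head, income_below_cap, means_tested, over_18, renewal_due, tax_filed} — 13 facts.

13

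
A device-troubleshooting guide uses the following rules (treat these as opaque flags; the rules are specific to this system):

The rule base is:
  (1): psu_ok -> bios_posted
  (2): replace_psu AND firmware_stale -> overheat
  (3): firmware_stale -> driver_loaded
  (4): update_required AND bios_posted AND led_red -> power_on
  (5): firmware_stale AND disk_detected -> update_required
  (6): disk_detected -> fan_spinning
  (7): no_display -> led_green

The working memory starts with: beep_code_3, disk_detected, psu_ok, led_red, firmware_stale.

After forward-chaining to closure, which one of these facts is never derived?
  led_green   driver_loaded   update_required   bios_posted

led_green

Round 1: (1) [psu_ok -> bios_posted]; (3) [firmware_stale -> driver_loaded]; (5) [firmware_stale AND disk_detected -> update_required]; (6) [disk_detected -> fan_spinning]. Adds bios_posted, driver_loaded, update_required, fan_spinning.
Round 2: (4) [update_required AND bios_posted AND led_red -> power_on]. Adds power_on.
Derived: update_required (round 1), bios_posted (round 1), driver_loaded (round 1). led_green never appears in any round.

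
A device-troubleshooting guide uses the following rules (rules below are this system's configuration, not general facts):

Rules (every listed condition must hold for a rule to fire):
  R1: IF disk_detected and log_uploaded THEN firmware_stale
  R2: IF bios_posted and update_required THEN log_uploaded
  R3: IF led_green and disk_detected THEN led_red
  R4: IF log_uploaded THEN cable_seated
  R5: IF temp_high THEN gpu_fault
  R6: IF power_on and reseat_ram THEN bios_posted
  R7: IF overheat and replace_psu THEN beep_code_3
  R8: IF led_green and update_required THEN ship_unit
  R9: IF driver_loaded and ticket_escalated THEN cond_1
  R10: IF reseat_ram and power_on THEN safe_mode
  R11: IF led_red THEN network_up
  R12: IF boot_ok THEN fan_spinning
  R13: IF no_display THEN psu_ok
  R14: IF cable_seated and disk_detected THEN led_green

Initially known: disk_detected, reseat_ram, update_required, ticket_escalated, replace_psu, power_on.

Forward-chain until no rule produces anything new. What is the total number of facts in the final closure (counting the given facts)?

Round 1 — R6, R10, derive bios_posted, safe_mode.
Round 2 — R2, derive log_uploaded.
Round 3 — R1, R4, derive firmware_stale, cable_seated.
Round 4 — R14, derive led_green.
Round 5 — R3, R8, derive led_red, ship_unit.
Round 6 — R11, derive network_up.
Closure: {bios_posted, cable_seated, disk_detected, firmware_stale, led_green, led_red, log_uploaded, network_up, power_on, replace_psu, reseat_ram, safe_mode, ship_unit, ticket_escalated, update_required} — 15 facts.

15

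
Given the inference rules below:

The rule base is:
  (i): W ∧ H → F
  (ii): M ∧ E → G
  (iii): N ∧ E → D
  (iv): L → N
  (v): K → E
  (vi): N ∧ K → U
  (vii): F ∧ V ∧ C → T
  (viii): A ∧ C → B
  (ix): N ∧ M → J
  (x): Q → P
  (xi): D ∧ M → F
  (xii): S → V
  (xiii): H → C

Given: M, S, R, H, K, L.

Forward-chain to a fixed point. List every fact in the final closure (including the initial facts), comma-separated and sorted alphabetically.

C, D, E, F, G, H, J, K, L, M, N, R, S, T, U, V

Round 1 — (iv), (v), (xii), (xiii), derive N, E, V, C.
Round 2 — (ii), (iii), (vi), (ix), derive G, D, U, J.
Round 3 — (xi), derive F.
Round 4 — (vii), derive T.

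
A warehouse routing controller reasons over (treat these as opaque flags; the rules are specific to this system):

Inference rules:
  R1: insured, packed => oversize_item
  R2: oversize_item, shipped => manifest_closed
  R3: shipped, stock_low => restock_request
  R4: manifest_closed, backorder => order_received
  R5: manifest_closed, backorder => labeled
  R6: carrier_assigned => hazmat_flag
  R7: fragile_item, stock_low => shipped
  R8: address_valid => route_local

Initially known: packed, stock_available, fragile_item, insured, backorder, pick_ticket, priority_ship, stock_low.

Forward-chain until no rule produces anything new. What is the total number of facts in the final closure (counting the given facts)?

Round 1: R1 [insured, packed => oversize_item]; R7 [fragile_item, stock_low => shipped]. New: oversize_item, shipped.
Round 2: R2 [oversize_item, shipped => manifest_closed]; R3 [shipped, stock_low => restock_request]. New: manifest_closed, restock_request.
Round 3: R4 [manifest_closed, backorder => order_received]; R5 [manifest_closed, backorder => labeled]. New: order_received, labeled.
Closure: {backorder, fragile_item, insured, labeled, manifest_closed, order_received, oversize_item, packed, pick_ticket, priority_ship, restock_request, shipped, stock_available, stock_low} — 14 facts.

14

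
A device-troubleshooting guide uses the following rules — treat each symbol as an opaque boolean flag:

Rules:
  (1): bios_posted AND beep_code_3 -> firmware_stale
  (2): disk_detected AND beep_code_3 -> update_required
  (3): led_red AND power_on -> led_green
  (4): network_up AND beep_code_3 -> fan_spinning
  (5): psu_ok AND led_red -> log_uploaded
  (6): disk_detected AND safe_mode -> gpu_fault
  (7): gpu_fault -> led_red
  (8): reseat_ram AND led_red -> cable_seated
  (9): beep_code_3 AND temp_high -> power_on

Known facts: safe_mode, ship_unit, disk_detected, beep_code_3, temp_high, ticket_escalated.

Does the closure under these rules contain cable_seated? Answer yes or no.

no

Round 1 — (2), (6), (9), derive update_required, gpu_fault, power_on.
Round 2 — (7), derive led_red.
Round 3 — (3), derive led_green.
Fixed point reached. cable_seated is concluded only by (8); (8) needs reseat_ram (never derived).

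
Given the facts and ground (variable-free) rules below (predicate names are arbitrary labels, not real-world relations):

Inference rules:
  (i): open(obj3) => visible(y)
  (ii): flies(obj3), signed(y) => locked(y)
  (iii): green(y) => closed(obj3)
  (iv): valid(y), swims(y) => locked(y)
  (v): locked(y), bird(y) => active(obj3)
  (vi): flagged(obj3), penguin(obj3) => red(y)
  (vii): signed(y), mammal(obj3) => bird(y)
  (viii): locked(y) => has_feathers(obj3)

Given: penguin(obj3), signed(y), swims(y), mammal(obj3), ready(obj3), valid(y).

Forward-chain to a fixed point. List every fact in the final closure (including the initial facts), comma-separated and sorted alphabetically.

Round 1 fires (iv), (vii), giving locked(y), bird(y).
Round 2 fires (v), (viii), giving active(obj3), has_feathers(obj3).

active(obj3), bird(y), has_feathers(obj3), locked(y), mammal(obj3), penguin(obj3), ready(obj3), signed(y), swims(y), valid(y)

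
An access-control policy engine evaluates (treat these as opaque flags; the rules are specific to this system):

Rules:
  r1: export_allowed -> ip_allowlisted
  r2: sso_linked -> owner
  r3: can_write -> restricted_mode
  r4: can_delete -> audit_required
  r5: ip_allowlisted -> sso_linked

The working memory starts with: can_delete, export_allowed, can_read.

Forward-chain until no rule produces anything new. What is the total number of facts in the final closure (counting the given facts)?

[1] r1 [export_allowed -> ip_allowlisted]; r4 [can_delete -> audit_required]. ⇒ new: ip_allowlisted, audit_required.
[2] r5 [ip_allowlisted -> sso_linked]. ⇒ new: sso_linked.
[3] r2 [sso_linked -> owner]. ⇒ new: owner.
Closure: {audit_required, can_delete, can_read, export_allowed, ip_allowlisted, owner, sso_linked} — 7 facts.

7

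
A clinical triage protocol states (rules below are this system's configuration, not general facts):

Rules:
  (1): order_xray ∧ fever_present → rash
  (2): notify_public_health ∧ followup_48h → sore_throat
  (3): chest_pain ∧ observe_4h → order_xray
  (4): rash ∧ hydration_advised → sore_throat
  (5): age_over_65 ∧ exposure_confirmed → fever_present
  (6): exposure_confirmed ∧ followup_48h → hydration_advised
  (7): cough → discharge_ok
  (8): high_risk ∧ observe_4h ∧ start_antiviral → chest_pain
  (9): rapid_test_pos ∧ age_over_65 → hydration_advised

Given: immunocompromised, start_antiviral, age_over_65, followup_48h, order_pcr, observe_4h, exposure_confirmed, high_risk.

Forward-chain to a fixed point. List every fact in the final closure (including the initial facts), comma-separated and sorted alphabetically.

age_over_65, chest_pain, exposure_confirmed, fever_present, followup_48h, high_risk, hydration_advised, immunocompromised, observe_4h, order_pcr, order_xray, rash, sore_throat, start_antiviral

Round 1 — (5), (6), (8), derive fever_present, hydration_advised, chest_pain.
Round 2 — (3), derive order_xray.
Round 3 — (1), derive rash.
Round 4 — (4), derive sore_throat.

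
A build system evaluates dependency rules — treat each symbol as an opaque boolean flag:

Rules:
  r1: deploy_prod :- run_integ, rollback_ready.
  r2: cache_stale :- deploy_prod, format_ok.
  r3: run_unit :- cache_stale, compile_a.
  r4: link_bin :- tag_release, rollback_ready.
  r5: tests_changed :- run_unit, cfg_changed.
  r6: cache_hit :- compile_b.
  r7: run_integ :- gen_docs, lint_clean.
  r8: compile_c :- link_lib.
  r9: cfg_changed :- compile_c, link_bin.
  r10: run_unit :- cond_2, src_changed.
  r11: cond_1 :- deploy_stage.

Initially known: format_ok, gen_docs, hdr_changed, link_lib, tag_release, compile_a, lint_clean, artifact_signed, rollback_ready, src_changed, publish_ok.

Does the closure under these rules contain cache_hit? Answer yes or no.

no

Round 1 fires r4, r7, r8, giving link_bin, run_integ, compile_c.
Round 2 fires r1, r9, giving deploy_prod, cfg_changed.
Round 3 fires r2, giving cache_stale.
Round 4 fires r3, giving run_unit.
Round 5 fires r5, giving tests_changed.
Fixed point reached. cache_hit is concluded only by r6; r6 needs compile_b (never derived).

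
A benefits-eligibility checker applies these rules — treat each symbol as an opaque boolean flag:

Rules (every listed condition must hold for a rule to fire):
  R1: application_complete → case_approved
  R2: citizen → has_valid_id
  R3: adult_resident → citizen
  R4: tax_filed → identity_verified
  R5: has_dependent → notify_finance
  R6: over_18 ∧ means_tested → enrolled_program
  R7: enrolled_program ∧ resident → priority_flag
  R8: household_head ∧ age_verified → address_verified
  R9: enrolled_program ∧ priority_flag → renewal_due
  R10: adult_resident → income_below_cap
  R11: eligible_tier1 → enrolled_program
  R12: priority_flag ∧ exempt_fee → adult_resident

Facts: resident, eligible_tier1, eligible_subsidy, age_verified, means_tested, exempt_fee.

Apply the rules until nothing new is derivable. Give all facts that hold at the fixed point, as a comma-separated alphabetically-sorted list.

Round 1: R11 [eligible_tier1 → enrolled_program]. Adds enrolled_program.
Round 2: R7 [enrolled_program ∧ resident → priority_flag]. Adds priority_flag.
Round 3: R9 [enrolled_program ∧ priority_flag → renewal_due]; R12 [priority_flag ∧ exempt_fee → adult_resident]. Adds renewal_due, adult_resident.
Round 4: R3 [adult_resident → citizen]; R10 [adult_resident → income_below_cap]. Adds citizen, income_below_cap.
Round 5: R2 [citizen → has_valid_id]. Adds has_valid_id.

adult_resident, age_verified, citizen, eligible_subsidy, eligible_tier1, enrolled_program, exempt_fee, has_valid_id, income_below_cap, means_tested, priority_flag, renewal_due, resident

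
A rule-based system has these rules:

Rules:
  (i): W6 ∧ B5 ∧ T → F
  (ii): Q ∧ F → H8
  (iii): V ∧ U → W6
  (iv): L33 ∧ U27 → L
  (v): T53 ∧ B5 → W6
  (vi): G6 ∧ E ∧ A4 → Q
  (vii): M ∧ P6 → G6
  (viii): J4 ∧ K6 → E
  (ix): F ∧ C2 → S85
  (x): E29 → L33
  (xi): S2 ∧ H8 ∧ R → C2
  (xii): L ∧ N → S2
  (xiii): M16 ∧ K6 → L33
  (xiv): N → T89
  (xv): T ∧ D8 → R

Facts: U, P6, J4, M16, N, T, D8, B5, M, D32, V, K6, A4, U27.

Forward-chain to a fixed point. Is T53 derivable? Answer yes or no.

Round 1 fires (iii), (vii), (viii), (xiii), (xiv), (xv), giving W6, G6, E, L33, T89, R.
Round 2 fires (i), (iv), (vi), giving F, L, Q.
Round 3 fires (ii), (xii), giving H8, S2.
Round 4 fires (xi), giving C2.
Round 5 fires (ix), giving S85.
Fixed point reached. No rule has T53 as a consequent, and it is not given.

no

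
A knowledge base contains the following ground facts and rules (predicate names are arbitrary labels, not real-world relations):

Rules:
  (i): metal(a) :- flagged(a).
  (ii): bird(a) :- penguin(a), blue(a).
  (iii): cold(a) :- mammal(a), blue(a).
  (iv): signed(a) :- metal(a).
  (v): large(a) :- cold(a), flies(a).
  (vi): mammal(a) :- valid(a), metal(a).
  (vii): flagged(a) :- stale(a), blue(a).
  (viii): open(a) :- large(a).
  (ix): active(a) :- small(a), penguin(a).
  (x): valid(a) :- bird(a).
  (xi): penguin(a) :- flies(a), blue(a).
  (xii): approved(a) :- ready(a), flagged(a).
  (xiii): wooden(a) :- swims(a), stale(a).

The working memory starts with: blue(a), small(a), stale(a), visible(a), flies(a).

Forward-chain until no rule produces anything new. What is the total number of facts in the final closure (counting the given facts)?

Round 1: (vii) [flagged(a) :- stale(a), blue(a).]; (xi) [penguin(a) :- flies(a), blue(a).]. New: flagged(a), penguin(a).
Round 2: (i) [metal(a) :- flagged(a).]; (ii) [bird(a) :- penguin(a), blue(a).]; (ix) [active(a) :- small(a), penguin(a).]. New: metal(a), bird(a), active(a).
Round 3: (iv) [signed(a) :- metal(a).]; (x) [valid(a) :- bird(a).]. New: signed(a), valid(a).
Round 4: (vi) [mammal(a) :- valid(a), metal(a).]. New: mammal(a).
Round 5: (iii) [cold(a) :- mammal(a), blue(a).]. New: cold(a).
Round 6: (v) [large(a) :- cold(a), flies(a).]. New: large(a).
Round 7: (viii) [open(a) :- large(a).]. New: open(a).
Closure: {active(a), bird(a), blue(a), cold(a), flagged(a), flies(a), large(a), mammal(a), metal(a), open(a), penguin(a), signed(a), small(a), stale(a), valid(a), visible(a)} — 16 facts.

16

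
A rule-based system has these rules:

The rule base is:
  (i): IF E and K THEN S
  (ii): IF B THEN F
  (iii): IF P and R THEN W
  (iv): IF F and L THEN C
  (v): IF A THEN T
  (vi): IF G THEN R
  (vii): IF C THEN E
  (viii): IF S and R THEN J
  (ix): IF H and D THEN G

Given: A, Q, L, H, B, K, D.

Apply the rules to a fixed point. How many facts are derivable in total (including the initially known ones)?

15

Round 1: (ii) [IF B THEN F]; (v) [IF A THEN T]; (ix) [IF H and D THEN G]. New: F, T, G.
Round 2: (iv) [IF F and L THEN C]; (vi) [IF G THEN R]. New: C, R.
Round 3: (vii) [IF C THEN E]. New: E.
Round 4: (i) [IF E and K THEN S]. New: S.
Round 5: (viii) [IF S and R THEN J]. New: J.
Closure: {A, B, C, D, E, F, G, H, J, K, L, Q, R, S, T} — 15 facts.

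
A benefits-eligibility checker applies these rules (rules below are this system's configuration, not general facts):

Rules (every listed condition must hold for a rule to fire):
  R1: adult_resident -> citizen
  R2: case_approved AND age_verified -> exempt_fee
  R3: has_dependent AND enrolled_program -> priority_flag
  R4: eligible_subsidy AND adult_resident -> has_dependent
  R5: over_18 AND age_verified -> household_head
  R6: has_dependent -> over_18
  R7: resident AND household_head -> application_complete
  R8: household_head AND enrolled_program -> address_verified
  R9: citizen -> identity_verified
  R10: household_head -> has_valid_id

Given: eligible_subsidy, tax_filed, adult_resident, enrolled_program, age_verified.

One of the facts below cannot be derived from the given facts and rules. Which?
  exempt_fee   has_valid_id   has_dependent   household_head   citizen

[1] R1 [adult_resident -> citizen]; R4 [eligible_subsidy AND adult_resident -> has_dependent]. ⇒ new: citizen, has_dependent.
[2] R3 [has_dependent AND enrolled_program -> priority_flag]; R6 [has_dependent -> over_18]; R9 [citizen -> identity_verified]. ⇒ new: priority_flag, over_18, identity_verified.
[3] R5 [over_18 AND age_verified -> household_head]. ⇒ new: household_head.
[4] R8 [household_head AND enrolled_program -> address_verified]; R10 [household_head -> has_valid_id]. ⇒ new: address_verified, has_valid_id.
Derived: citizen (round 1), has_valid_id (round 4), has_dependent (round 1), household_head (round 3). exempt_fee never appears in any round.

exempt_fee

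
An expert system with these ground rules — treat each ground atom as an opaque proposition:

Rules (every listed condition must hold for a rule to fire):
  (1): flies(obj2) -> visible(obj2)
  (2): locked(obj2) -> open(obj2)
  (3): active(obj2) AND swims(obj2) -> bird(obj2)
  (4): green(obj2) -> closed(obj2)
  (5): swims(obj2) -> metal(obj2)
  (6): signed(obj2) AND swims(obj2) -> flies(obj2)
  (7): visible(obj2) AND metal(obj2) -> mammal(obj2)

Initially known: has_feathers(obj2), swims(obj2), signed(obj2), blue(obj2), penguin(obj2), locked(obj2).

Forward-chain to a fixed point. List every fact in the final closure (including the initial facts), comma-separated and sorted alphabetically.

blue(obj2), flies(obj2), has_feathers(obj2), locked(obj2), mammal(obj2), metal(obj2), open(obj2), penguin(obj2), signed(obj2), swims(obj2), visible(obj2)

Round 1 fires (2), (5), (6), giving open(obj2), metal(obj2), flies(obj2).
Round 2 fires (1), giving visible(obj2).
Round 3 fires (7), giving mammal(obj2).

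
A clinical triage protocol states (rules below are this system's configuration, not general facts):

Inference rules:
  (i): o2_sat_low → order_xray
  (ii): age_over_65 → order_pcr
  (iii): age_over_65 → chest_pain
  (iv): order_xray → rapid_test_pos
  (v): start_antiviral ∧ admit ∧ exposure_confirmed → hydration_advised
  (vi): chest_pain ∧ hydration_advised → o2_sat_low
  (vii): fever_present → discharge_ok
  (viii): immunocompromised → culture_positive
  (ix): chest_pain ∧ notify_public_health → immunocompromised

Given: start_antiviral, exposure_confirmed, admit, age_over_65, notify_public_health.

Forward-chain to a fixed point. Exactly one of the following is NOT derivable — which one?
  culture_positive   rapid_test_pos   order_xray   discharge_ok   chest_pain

Round 1: (ii) [age_over_65 → order_pcr]; (iii) [age_over_65 → chest_pain]; (v) [start_antiviral ∧ admit ∧ exposure_confirmed → hydration_advised]. Adds order_pcr, chest_pain, hydration_advised.
Round 2: (vi) [chest_pain ∧ hydration_advised → o2_sat_low]; (ix) [chest_pain ∧ notify_public_health → immunocompromised]. Adds o2_sat_low, immunocompromised.
Round 3: (i) [o2_sat_low → order_xray]; (viii) [immunocompromised → culture_positive]. Adds order_xray, culture_positive.
Round 4: (iv) [order_xray → rapid_test_pos]. Adds rapid_test_pos.
Derived: culture_positive (round 3), rapid_test_pos (round 4), chest_pain (round 1), order_xray (round 3). discharge_ok never appears in any round.

discharge_ok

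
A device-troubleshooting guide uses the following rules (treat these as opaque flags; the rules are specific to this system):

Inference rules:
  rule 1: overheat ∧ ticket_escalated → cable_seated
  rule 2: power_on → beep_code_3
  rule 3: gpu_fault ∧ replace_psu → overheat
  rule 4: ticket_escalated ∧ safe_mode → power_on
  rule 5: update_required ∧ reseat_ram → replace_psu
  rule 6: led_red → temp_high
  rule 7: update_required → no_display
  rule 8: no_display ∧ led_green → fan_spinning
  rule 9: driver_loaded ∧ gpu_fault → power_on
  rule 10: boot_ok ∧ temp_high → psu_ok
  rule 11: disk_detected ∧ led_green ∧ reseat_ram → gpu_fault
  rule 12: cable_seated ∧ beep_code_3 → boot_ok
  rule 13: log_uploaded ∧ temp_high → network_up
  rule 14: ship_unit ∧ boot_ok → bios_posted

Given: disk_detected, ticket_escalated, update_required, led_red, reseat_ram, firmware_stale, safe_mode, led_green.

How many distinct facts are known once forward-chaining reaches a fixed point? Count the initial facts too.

Round 1 fires rule 4, rule 5, rule 6, rule 7, rule 11, giving power_on, replace_psu, temp_high, no_display, gpu_fault.
Round 2 fires rule 2, rule 3, rule 8, giving beep_code_3, overheat, fan_spinning.
Round 3 fires rule 1, giving cable_seated.
Round 4 fires rule 12, giving boot_ok.
Round 5 fires rule 10, giving psu_ok.
Closure: {beep_code_3, boot_ok, cable_seated, disk_detected, fan_spinning, firmware_stale, gpu_fault, led_green, led_red, no_display, overheat, power_on, psu_ok, replace_psu, reseat_ram, safe_mode, temp_high, ticket_escalated, update_required} — 19 facts.

19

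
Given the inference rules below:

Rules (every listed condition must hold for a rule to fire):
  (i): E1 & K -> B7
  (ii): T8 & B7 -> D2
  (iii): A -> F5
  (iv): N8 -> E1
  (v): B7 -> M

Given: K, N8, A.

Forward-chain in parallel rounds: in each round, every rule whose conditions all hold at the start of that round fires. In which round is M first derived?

3

Round 1: (iii) [A -> F5]; (iv) [N8 -> E1]. Adds F5, E1.
Round 2: (i) [E1 & K -> B7]. Adds B7.
Round 3: (v) [B7 -> M]. Adds M.
M first appears in round 3.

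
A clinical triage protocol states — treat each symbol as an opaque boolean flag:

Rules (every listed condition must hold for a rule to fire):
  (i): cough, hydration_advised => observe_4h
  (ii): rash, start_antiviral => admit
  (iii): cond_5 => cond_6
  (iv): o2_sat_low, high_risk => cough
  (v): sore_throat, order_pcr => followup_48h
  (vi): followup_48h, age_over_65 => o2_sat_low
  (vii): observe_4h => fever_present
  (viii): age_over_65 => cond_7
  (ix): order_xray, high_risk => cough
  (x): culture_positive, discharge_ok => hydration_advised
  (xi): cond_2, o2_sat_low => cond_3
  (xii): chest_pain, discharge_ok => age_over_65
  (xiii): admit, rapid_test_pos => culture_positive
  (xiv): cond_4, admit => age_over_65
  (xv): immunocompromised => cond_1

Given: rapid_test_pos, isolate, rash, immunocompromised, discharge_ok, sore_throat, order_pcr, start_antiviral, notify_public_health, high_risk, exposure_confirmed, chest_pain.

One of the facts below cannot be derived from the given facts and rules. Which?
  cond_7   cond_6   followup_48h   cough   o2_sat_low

Round 1 — (ii), (v), (xii), (xv), derive admit, followup_48h, age_over_65, cond_1.
Round 2 — (vi), (viii), (xiii), derive o2_sat_low, cond_7, culture_positive.
Round 3 — (iv), (x), derive cough, hydration_advised.
Round 4 — (i), derive observe_4h.
Round 5 — (vii), derive fever_present.
Derived: followup_48h (round 1), o2_sat_low (round 2), cough (round 3), cond_7 (round 2). cond_6 never appears in any round.

cond_6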